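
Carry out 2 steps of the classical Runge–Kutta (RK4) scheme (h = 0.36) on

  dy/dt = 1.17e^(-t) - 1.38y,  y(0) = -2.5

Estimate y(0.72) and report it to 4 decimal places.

RK4: k1 = f(t_n, y_n); k2 = f(t_n + h/2, y_n + (h/2)·k1); k3 = f(t_n + h/2, y_n + (h/2)·k2); k4 = f(t_n + h, y_n + h·k3); y_{n+1} = y_n + (h/6)·(k1 + 2k2 + 2k3 + k4).
t=0.000000, y=-2.500000:
  k1 = f(0.000000, -2.500000) = 4.620000
  k2 = f(0.180000, -1.668400) = 3.279658
  k3 = f(0.180000, -1.909662) = 3.612599
  k4 = f(0.360000, -1.199464) = 2.471542
  y ← -2.500000 + (0.36/6)·(k1 + 2k2 + 2k3 + k4) = -1.247437
t=0.360000, y=-1.247437:
  k1 = f(0.360000, -1.247437) = 2.537744
  k2 = f(0.540000, -0.790643) = 1.772902
  k3 = f(0.540000, -0.928314) = 1.962889
  k4 = f(0.720000, -0.540797) = 1.315799
  y ← -1.247437 + (0.36/6)·(k1 + 2k2 + 2k3 + k4) = -0.567929
y(0.72) ≈ -0.5679

-0.5679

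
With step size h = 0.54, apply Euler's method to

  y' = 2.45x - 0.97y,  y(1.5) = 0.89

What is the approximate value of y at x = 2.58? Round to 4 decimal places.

Euler: y_{n+1} = y_n + h·f(x_n, y_n).
x=1.500000, y=0.890000: f=2.811700 → y ← 0.890000 + 0.54·2.811700 = 2.408318
x=2.040000, y=2.408318: f=2.661932 → y ← 2.408318 + 0.54·2.661932 = 3.845761
y(2.58) ≈ 3.8458

3.8458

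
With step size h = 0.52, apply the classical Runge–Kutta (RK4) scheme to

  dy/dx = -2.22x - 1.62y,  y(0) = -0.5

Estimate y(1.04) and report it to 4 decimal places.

-0.8325

RK4: k1 = f(x_n, y_n); k2 = f(x_n + h/2, y_n + (h/2)·k1); k3 = f(x_n + h/2, y_n + (h/2)·k2); k4 = f(x_n + h, y_n + h·k3); y_{n+1} = y_n + (h/6)·(k1 + 2k2 + 2k3 + k4).
x=0.000000, y=-0.500000:
  k1 = f(0.000000, -0.500000) = 0.810000
  k2 = f(0.260000, -0.289400) = -0.108372
  k3 = f(0.260000, -0.528177) = 0.278446
  k4 = f(0.520000, -0.355208) = -0.578963
  y ← -0.500000 + (0.52/6)·(k1 + 2k2 + 2k3 + k4) = -0.450497
x=0.520000, y=-0.450497:
  k1 = f(0.520000, -0.450497) = -0.424594
  k2 = f(0.780000, -0.560892) = -0.822955
  k3 = f(0.780000, -0.664466) = -0.655166
  k4 = f(1.040000, -0.791183) = -1.027083
  y ← -0.450497 + (0.52/6)·(k1 + 2k2 + 2k3 + k4) = -0.832517
y(1.04) ≈ -0.8325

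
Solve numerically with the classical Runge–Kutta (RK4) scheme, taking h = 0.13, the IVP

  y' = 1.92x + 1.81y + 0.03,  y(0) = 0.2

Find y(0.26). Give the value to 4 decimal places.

0.4065

RK4: k1 = f(x_n, y_n); k2 = f(x_n + h/2, y_n + (h/2)·k1); k3 = f(x_n + h/2, y_n + (h/2)·k2); k4 = f(x_n + h, y_n + h·k3); y_{n+1} = y_n + (h/6)·(k1 + 2k2 + 2k3 + k4).
x=0.000000, y=0.200000:
  k1 = f(0.000000, 0.200000) = 0.392000
  k2 = f(0.065000, 0.225480) = 0.562919
  k3 = f(0.065000, 0.236590) = 0.583027
  k4 = f(0.130000, 0.275794) = 0.778786
  y ← 0.200000 + (0.13/6)·(k1 + 2k2 + 2k3 + k4) = 0.275025
x=0.130000, y=0.275025:
  k1 = f(0.130000, 0.275025) = 0.777395
  k2 = f(0.195000, 0.325555) = 0.993655
  k3 = f(0.195000, 0.339612) = 1.019098
  k4 = f(0.260000, 0.407507) = 1.266789
  y ← 0.275025 + (0.13/6)·(k1 + 2k2 + 2k3 + k4) = 0.406535
y(0.26) ≈ 0.4065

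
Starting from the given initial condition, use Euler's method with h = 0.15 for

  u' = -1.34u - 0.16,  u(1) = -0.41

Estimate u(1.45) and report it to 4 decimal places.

-0.2676

Euler: u_{n+1} = u_n + h·f(x_n, u_n).
x=1.000000, u=-0.410000: f=0.389400 → u ← -0.410000 + 0.15·0.389400 = -0.351590
x=1.150000, u=-0.351590: f=0.311131 → u ← -0.351590 + 0.15·0.311131 = -0.304920
x=1.300000, u=-0.304920: f=0.248593 → u ← -0.304920 + 0.15·0.248593 = -0.267631
u(1.45) ≈ -0.2676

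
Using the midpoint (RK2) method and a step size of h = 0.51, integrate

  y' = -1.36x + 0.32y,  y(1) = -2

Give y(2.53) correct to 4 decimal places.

-7.7734

Midpoint: k1 = f(x_n, y_n); k2 = f(x_n + h/2, y_n + (h/2)·k1); y_{n+1} = y_n + h·k2.
x=1.000000, y=-2.000000:
  k1 = f(1.000000, -2.000000) = -2.000000
  k2 = f(1.255000, -2.510000) = -2.510000
  y ← -2.000000 + 0.51·(-2.510000) = -3.280100
x=1.510000, y=-3.280100:
  k1 = f(1.510000, -3.280100) = -3.103232
  k2 = f(1.765000, -4.071424) = -3.703256
  y ← -3.280100 + 0.51·(-3.703256) = -5.168760
x=2.020000, y=-5.168760:
  k1 = f(2.020000, -5.168760) = -4.401203
  k2 = f(2.275000, -6.291067) = -5.107142
  y ← -5.168760 + 0.51·(-5.107142) = -7.773403
y(2.53) ≈ -7.7734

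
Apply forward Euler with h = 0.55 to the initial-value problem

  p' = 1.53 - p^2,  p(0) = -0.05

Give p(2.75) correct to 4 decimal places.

1.2344

Euler: p_{n+1} = p_n + h·f(s_n, p_n).
s=0.000000, p=-0.050000: f=1.527500 → p ← -0.050000 + 0.55·1.527500 = 0.790125
s=0.550000, p=0.790125: f=0.905702 → p ← 0.790125 + 0.55·0.905702 = 1.288261
s=1.100000, p=1.288261: f=-0.129617 → p ← 1.288261 + 0.55·(-0.129617) = 1.216972
s=1.650000, p=1.216972: f=0.048980 → p ← 1.216972 + 0.55·0.048980 = 1.243911
s=2.200000, p=1.243911: f=-0.017314 → p ← 1.243911 + 0.55·(-0.017314) = 1.234388
p(2.75) ≈ 1.2344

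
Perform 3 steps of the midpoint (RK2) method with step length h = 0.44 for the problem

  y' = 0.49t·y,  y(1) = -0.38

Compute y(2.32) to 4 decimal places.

Midpoint: k1 = f(t_n, y_n); k2 = f(t_n + h/2, y_n + (h/2)·k1); y_{n+1} = y_n + h·k2.
t=1.000000, y=-0.380000:
  k1 = f(1.000000, -0.380000) = -0.186200
  k2 = f(1.220000, -0.420964) = -0.251652
  y ← -0.380000 + 0.44·(-0.251652) = -0.490727
t=1.440000, y=-0.490727:
  k1 = f(1.440000, -0.490727) = -0.346257
  k2 = f(1.660000, -0.566904) = -0.461119
  y ← -0.490727 + 0.44·(-0.461119) = -0.693620
t=1.880000, y=-0.693620:
  k1 = f(1.880000, -0.693620) = -0.638962
  k2 = f(2.100000, -0.834191) = -0.858383
  y ← -0.693620 + 0.44·(-0.858383) = -1.071308
y(2.32) ≈ -1.0713

-1.0713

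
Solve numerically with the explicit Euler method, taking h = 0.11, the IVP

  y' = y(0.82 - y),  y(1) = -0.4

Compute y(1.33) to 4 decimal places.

-0.5933

Euler: y_{n+1} = y_n + h·f(t_n, y_n).
t=1.000000, y=-0.400000: f=-0.488000 → y ← -0.400000 + 0.11·(-0.488000) = -0.453680
t=1.110000, y=-0.453680: f=-0.577843 → y ← -0.453680 + 0.11·(-0.577843) = -0.517243
t=1.220000, y=-0.517243: f=-0.691679 → y ← -0.517243 + 0.11·(-0.691679) = -0.593327
y(1.33) ≈ -0.5933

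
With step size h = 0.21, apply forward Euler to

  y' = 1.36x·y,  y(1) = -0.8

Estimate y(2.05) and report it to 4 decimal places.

Euler: y_{n+1} = y_n + h·f(x_n, y_n).
x=1.000000, y=-0.800000: f=-1.088000 → y ← -0.800000 + 0.21·(-1.088000) = -1.028480
x=1.210000, y=-1.028480: f=-1.692467 → y ← -1.028480 + 0.21·(-1.692467) = -1.383898
x=1.420000, y=-1.383898: f=-2.672584 → y ← -1.383898 + 0.21·(-2.672584) = -1.945141
x=1.630000, y=-1.945141: f=-4.311988 → y ← -1.945141 + 0.21·(-4.311988) = -2.850658
x=1.840000, y=-2.850658: f=-7.133487 → y ← -2.850658 + 0.21·(-7.133487) = -4.348690
y(2.05) ≈ -4.3487

-4.3487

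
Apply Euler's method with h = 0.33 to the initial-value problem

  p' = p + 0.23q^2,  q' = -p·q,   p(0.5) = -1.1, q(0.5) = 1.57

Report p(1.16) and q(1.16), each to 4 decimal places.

-1.3494, 3.0409

Euler on (p,q): p_{n+1} = p_n + h·p', q_{n+1} = q_n + h·q'.
0.500000: (-1.100000, 1.570000); f=(-0.533073, 1.727000) → (-1.275914, 2.139910)
0.830000: (-1.275914, 2.139910); f=(-0.222695, 2.730341) → (-1.349403, 3.040923)
(p(1.16), q(1.16)) ≈ (-1.3494, 3.0409)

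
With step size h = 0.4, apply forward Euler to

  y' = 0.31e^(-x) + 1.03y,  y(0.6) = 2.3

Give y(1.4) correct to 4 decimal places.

Euler: y_{n+1} = y_n + h·f(x_n, y_n).
x=0.600000, y=2.300000: f=2.539132 → y ← 2.300000 + 0.4·2.539132 = 3.315653
x=1.000000, y=3.315653: f=3.529165 → y ← 3.315653 + 0.4·3.529165 = 4.727319
y(1.4) ≈ 4.7273

4.7273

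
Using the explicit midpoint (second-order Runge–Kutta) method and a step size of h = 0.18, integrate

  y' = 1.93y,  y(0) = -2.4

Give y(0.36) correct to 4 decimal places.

Midpoint: k1 = f(t_n, y_n); k2 = f(t_n + h/2, y_n + (h/2)·k1); y_{n+1} = y_n + h·k2.
t=0.000000, y=-2.400000:
  k1 = f(0.000000, -2.400000) = -4.632000
  k2 = f(0.090000, -2.816880) = -5.436578
  y ← -2.400000 + 0.18·(-5.436578) = -3.378584
t=0.180000, y=-3.378584:
  k1 = f(0.180000, -3.378584) = -6.520667
  k2 = f(0.270000, -3.965444) = -7.653307
  y ← -3.378584 + 0.18·(-7.653307) = -4.756179
y(0.36) ≈ -4.7562

-4.7562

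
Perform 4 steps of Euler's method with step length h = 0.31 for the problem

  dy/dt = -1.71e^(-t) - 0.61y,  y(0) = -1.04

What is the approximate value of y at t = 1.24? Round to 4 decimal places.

Euler: y_{n+1} = y_n + h·f(t_n, y_n).
t=0.000000, y=-1.040000: f=-1.075600 → y ← -1.040000 + 0.31·(-1.075600) = -1.373436
t=0.310000, y=-1.373436: f=-0.416398 → y ← -1.373436 + 0.31·(-0.416398) = -1.502519
t=0.620000, y=-1.502519: f=-0.003348 → y ← -1.502519 + 0.31·(-0.003348) = -1.503557
t=0.930000, y=-1.503557: f=0.242483 → y ← -1.503557 + 0.31·0.242483 = -1.428388
y(1.24) ≈ -1.4284

-1.4284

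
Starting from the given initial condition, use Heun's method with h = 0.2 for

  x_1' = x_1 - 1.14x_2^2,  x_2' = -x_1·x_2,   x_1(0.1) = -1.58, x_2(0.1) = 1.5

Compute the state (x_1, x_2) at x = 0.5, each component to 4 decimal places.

-5.2553, 4.2774

Heun on (x_1,x_2): k1 = f(x_n, state_n); k2 = f(x_n + h, state_n + h·k1); state_{n+1} = state_n + (h/2)·(k1 + k2).
0.100000: (-1.580000, 1.500000)
  k1 = (-4.145000, 2.370000)
  predictor → (-2.409000, 1.974000)
  k2 = (-6.851211, 4.755366)
  → (-2.679621, 2.212537)
0.300000: (-2.679621, 2.212537)
  k1 = (-8.260284, 5.928760)
  predictor → (-4.331678, 3.398289)
  k2 = (-17.496814, 14.720291)
  → (-5.255331, 4.277442)
(x_1(0.5), x_2(0.5)) ≈ (-5.2553, 4.2774)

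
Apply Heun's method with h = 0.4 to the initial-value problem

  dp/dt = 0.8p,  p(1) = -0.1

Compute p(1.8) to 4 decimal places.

-0.1880

Heun: k1 = f(t_n, p_n); k2 = f(t_n + h, p_n + h·k1); p_{n+1} = p_n + (h/2)·(k1 + k2).
t=1.000000, p=-0.100000:
  k1 = f(1.000000, -0.100000) = -0.080000
  k2 = f(1.400000, -0.132000) = -0.105600
  p ← -0.100000 + (0.4/2)·(-0.080000 + (-0.105600)) = -0.137120
t=1.400000, p=-0.137120:
  k1 = f(1.400000, -0.137120) = -0.109696
  k2 = f(1.800000, -0.180998) = -0.144799
  p ← -0.137120 + (0.4/2)·(-0.109696 + (-0.144799)) = -0.188019
p(1.8) ≈ -0.1880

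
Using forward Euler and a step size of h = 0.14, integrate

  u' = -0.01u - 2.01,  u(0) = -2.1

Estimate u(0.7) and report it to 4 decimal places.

Euler: u_{n+1} = u_n + h·f(t_n, u_n).
t=0.000000, u=-2.100000: f=-1.989000 → u ← -2.100000 + 0.14·(-1.989000) = -2.378460
t=0.140000, u=-2.378460: f=-1.986215 → u ← -2.378460 + 0.14·(-1.986215) = -2.656530
t=0.280000, u=-2.656530: f=-1.983435 → u ← -2.656530 + 0.14·(-1.983435) = -2.934211
t=0.420000, u=-2.934211: f=-1.980658 → u ← -2.934211 + 0.14·(-1.980658) = -3.211503
t=0.560000, u=-3.211503: f=-1.977885 → u ← -3.211503 + 0.14·(-1.977885) = -3.488407
u(0.7) ≈ -3.4884

-3.4884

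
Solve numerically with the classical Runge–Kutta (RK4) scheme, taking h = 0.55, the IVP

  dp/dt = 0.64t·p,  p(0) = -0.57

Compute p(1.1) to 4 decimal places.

RK4: k1 = f(t_n, p_n); k2 = f(t_n + h/2, p_n + (h/2)·k1); k3 = f(t_n + h/2, p_n + (h/2)·k2); k4 = f(t_n + h, p_n + h·k3); p_{n+1} = p_n + (h/6)·(k1 + 2k2 + 2k3 + k4).
t=0.000000, p=-0.570000:
  k1 = f(0.000000, -0.570000) = 0.000000
  k2 = f(0.275000, -0.570000) = -0.100320
  k3 = f(0.275000, -0.597588) = -0.105175
  k4 = f(0.550000, -0.627847) = -0.221002
  p ← -0.570000 + (0.55/6)·(k1 + 2k2 + 2k3 + k4) = -0.627933
t=0.550000, p=-0.627933:
  k1 = f(0.550000, -0.627933) = -0.221032
  k2 = f(0.825000, -0.688717) = -0.363642
  k3 = f(0.825000, -0.727934) = -0.384349
  k4 = f(1.100000, -0.839325) = -0.590885
  p ← -0.627933 + (0.55/6)·(k1 + 2k2 + 2k3 + k4) = -0.839490
p(1.1) ≈ -0.8395

-0.8395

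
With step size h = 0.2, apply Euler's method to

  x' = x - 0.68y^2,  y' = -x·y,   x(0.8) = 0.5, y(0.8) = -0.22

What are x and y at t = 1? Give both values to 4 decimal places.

0.5934, -0.1980

Euler on (x,y): x_{n+1} = x_n + h·x', y_{n+1} = y_n + h·y'.
0.800000: (0.500000, -0.220000); f=(0.467088, 0.110000) → (0.593418, -0.198000)
(x(1), y(1)) ≈ (0.5934, -0.1980)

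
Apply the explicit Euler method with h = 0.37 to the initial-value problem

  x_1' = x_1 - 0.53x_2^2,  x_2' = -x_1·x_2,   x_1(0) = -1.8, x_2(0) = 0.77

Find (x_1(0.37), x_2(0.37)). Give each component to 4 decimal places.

-2.5823, 1.2828

Euler on (x_1,x_2): x_1_{n+1} = x_1_n + h·x_1', x_2_{n+1} = x_2_n + h·x_2'.
0.000000: (-1.800000, 0.770000); f=(-2.114237, 1.386000) → (-2.582268, 1.282820)
(x_1(0.37), x_2(0.37)) ≈ (-2.5823, 1.2828)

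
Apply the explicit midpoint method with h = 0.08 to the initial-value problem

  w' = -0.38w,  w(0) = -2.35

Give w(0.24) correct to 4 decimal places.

-2.1452

Midpoint: k1 = f(t_n, w_n); k2 = f(t_n + h/2, w_n + (h/2)·k1); w_{n+1} = w_n + h·k2.
t=0.000000, w=-2.350000:
  k1 = f(0.000000, -2.350000) = 0.893000
  k2 = f(0.040000, -2.314280) = 0.879426
  w ← -2.350000 + 0.08·0.879426 = -2.279646
t=0.080000, w=-2.279646:
  k1 = f(0.080000, -2.279646) = 0.866265
  k2 = f(0.120000, -2.244995) = 0.853098
  w ← -2.279646 + 0.08·0.853098 = -2.211398
t=0.160000, w=-2.211398:
  k1 = f(0.160000, -2.211398) = 0.840331
  k2 = f(0.200000, -2.177785) = 0.827558
  w ← -2.211398 + 0.08·0.827558 = -2.145193
w(0.24) ≈ -2.1452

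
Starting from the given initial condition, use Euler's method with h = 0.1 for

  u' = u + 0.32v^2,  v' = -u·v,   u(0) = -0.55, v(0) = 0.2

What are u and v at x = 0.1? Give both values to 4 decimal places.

-0.6037, 0.2110

Euler on (u,v): u_{n+1} = u_n + h·u', v_{n+1} = v_n + h·v'.
0.000000: (-0.550000, 0.200000); f=(-0.537200, 0.110000) → (-0.603720, 0.211000)
(u(0.1), v(0.1)) ≈ (-0.6037, 0.2110)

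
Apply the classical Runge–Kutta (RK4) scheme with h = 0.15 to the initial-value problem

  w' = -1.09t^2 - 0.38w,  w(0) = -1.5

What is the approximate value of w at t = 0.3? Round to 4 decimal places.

RK4: k1 = f(t_n, w_n); k2 = f(t_n + h/2, w_n + (h/2)·k1); k3 = f(t_n + h/2, w_n + (h/2)·k2); k4 = f(t_n + h, w_n + h·k3); w_{n+1} = w_n + (h/6)·(k1 + 2k2 + 2k3 + k4).
t=0.000000, w=-1.500000:
  k1 = f(0.000000, -1.500000) = 0.570000
  k2 = f(0.075000, -1.457250) = 0.547624
  k3 = f(0.075000, -1.458928) = 0.548261
  k4 = f(0.150000, -1.417761) = 0.514224
  w ← -1.500000 + (0.15/6)·(k1 + 2k2 + 2k3 + k4) = -1.418100
t=0.150000, w=-1.418100:
  k1 = f(0.150000, -1.418100) = 0.514353
  k2 = f(0.225000, -1.379524) = 0.469038
  k3 = f(0.225000, -1.382922) = 0.470329
  k4 = f(0.300000, -1.347551) = 0.413969
  w ← -1.418100 + (0.15/6)·(k1 + 2k2 + 2k3 + k4) = -1.347924
w(0.3) ≈ -1.3479

-1.3479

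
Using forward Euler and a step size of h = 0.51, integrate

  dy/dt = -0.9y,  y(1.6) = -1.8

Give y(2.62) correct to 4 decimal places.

-0.5268

Euler: y_{n+1} = y_n + h·f(t_n, y_n).
t=1.600000, y=-1.800000: f=1.620000 → y ← -1.800000 + 0.51·1.620000 = -0.973800
t=2.110000, y=-0.973800: f=0.876420 → y ← -0.973800 + 0.51·0.876420 = -0.526826
y(2.62) ≈ -0.5268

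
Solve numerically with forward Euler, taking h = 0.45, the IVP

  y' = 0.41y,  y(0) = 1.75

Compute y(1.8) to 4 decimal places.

Euler: y_{n+1} = y_n + h·f(t_n, y_n).
t=0.000000, y=1.750000: f=0.717500 → y ← 1.750000 + 0.45·0.717500 = 2.072875
t=0.450000, y=2.072875: f=0.849879 → y ← 2.072875 + 0.45·0.849879 = 2.455320
t=0.900000, y=2.455320: f=1.006681 → y ← 2.455320 + 0.45·1.006681 = 2.908327
t=1.350000, y=2.908327: f=1.192414 → y ← 2.908327 + 0.45·1.192414 = 3.444913
y(1.8) ≈ 3.4449

3.4449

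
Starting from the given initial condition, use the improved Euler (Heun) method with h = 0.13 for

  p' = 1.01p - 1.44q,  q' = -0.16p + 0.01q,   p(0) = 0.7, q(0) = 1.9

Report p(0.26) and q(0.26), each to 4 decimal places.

0.1022, 1.8875

Heun on (p,q): k1 = f(x_n, state_n); k2 = f(x_n + h, state_n + h·k1); state_{n+1} = state_n + (h/2)·(k1 + k2).
0.000000: (0.700000, 1.900000)
  k1 = (-2.029000, -0.093000)
  predictor → (0.436230, 1.887910)
  k2 = (-2.277998, -0.050918)
  → (0.420045, 1.890645)
0.130000: (0.420045, 1.890645)
  k1 = (-2.298284, -0.048301)
  predictor → (0.121268, 1.884366)
  k2 = (-2.591006, -0.000559)
  → (0.102241, 1.887469)
(p(0.26), q(0.26)) ≈ (0.1022, 1.8875)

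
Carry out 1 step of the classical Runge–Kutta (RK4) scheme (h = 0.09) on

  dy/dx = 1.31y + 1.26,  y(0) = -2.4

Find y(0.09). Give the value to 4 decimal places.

RK4: k1 = f(x_n, y_n); k2 = f(x_n + h/2, y_n + (h/2)·k1); k3 = f(x_n + h/2, y_n + (h/2)·k2); k4 = f(x_n + h, y_n + h·k3); y_{n+1} = y_n + (h/6)·(k1 + 2k2 + 2k3 + k4).
x=0.000000, y=-2.400000:
  k1 = f(0.000000, -2.400000) = -1.884000
  k2 = f(0.045000, -2.484780) = -1.995062
  k3 = f(0.045000, -2.489778) = -2.001609
  k4 = f(0.090000, -2.580145) = -2.119990
  y ← -2.400000 + (0.09/6)·(k1 + 2k2 + 2k3 + k4) = -2.579960
y(0.09) ≈ -2.5800

-2.5800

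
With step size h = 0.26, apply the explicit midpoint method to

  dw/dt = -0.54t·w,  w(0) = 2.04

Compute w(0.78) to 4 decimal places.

Midpoint: k1 = f(t_n, w_n); k2 = f(t_n + h/2, w_n + (h/2)·k1); w_{n+1} = w_n + h·k2.
t=0.000000, w=2.040000:
  k1 = f(0.000000, 2.040000) = 0.000000
  k2 = f(0.130000, 2.040000) = -0.143208
  w ← 2.040000 + 0.26·(-0.143208) = 2.002766
t=0.260000, w=2.002766:
  k1 = f(0.260000, 2.002766) = -0.281188
  k2 = f(0.390000, 1.966211) = -0.414084
  w ← 2.002766 + 0.26·(-0.414084) = 1.895104
t=0.520000, w=1.895104:
  k1 = f(0.520000, 1.895104) = -0.532145
  k2 = f(0.650000, 1.825925) = -0.640900
  w ← 1.895104 + 0.26·(-0.640900) = 1.728470
w(0.78) ≈ 1.7285

1.7285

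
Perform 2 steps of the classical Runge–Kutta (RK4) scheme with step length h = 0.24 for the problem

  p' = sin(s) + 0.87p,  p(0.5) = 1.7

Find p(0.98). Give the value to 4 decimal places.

RK4: k1 = f(s_n, p_n); k2 = f(s_n + h/2, p_n + (h/2)·k1); k3 = f(s_n + h/2, p_n + (h/2)·k2); k4 = f(s_n + h, p_n + h·k3); p_{n+1} = p_n + (h/6)·(k1 + 2k2 + 2k3 + k4).
s=0.500000, p=1.700000:
  k1 = f(0.500000, 1.700000) = 1.958426
  k2 = f(0.620000, 1.935011) = 2.264495
  k3 = f(0.620000, 1.971739) = 2.296448
  k4 = f(0.740000, 2.251148) = 2.632786
  p ← 1.700000 + (0.24/6)·(k1 + 2k2 + 2k3 + k4) = 2.248524
s=0.740000, p=2.248524:
  k1 = f(0.740000, 2.248524) = 2.630504
  k2 = f(0.860000, 2.564184) = 2.988683
  k3 = f(0.860000, 2.607166) = 3.026077
  k4 = f(0.980000, 2.974782) = 3.418558
  p ← 2.248524 + (0.24/6)·(k1 + 2k2 + 2k3 + k4) = 2.971667
p(0.98) ≈ 2.9717

2.9717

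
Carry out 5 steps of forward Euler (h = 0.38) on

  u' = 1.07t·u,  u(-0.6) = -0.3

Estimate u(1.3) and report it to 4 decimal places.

-0.3686

Euler: u_{n+1} = u_n + h·f(t_n, u_n).
t=-0.600000, u=-0.300000: f=0.192600 → u ← -0.300000 + 0.38·0.192600 = -0.226812
t=-0.220000, u=-0.226812: f=0.053392 → u ← -0.226812 + 0.38·0.053392 = -0.206523
t=0.160000, u=-0.206523: f=-0.035357 → u ← -0.206523 + 0.38·(-0.035357) = -0.219959
t=0.540000, u=-0.219959: f=-0.127092 → u ← -0.219959 + 0.38·(-0.127092) = -0.268254
t=0.920000, u=-0.268254: f=-0.264069 → u ← -0.268254 + 0.38·(-0.264069) = -0.368600
u(1.3) ≈ -0.3686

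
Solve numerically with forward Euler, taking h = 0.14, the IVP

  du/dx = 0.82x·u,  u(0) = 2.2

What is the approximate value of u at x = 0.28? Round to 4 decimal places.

Euler: u_{n+1} = u_n + h·f(x_n, u_n).
x=0.000000, u=2.200000: f=0.000000 → u ← 2.200000 + 0.14·0.000000 = 2.200000
x=0.140000, u=2.200000: f=0.252560 → u ← 2.200000 + 0.14·0.252560 = 2.235358
u(0.28) ≈ 2.2354

2.2354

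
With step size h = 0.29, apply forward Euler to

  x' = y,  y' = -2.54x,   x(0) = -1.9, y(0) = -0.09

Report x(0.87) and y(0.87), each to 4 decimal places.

Euler on (x,y): x_{n+1} = x_n + h·x', y_{n+1} = y_n + h·y'.
0.000000: (-1.900000, -0.090000); f=(-0.090000, 4.826000) → (-1.926100, 1.309540)
0.290000: (-1.926100, 1.309540); f=(1.309540, 4.892294) → (-1.546333, 2.728305)
0.580000: (-1.546333, 2.728305); f=(2.728305, 3.927687) → (-0.755125, 3.867334)
(x(0.87), y(0.87)) ≈ (-0.7551, 3.8673)

-0.7551, 3.8673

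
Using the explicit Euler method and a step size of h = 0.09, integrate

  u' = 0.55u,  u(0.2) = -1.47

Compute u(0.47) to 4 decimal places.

Euler: u_{n+1} = u_n + h·f(x_n, u_n).
x=0.200000, u=-1.470000: f=-0.808500 → u ← -1.470000 + 0.09·(-0.808500) = -1.542765
x=0.290000, u=-1.542765: f=-0.848521 → u ← -1.542765 + 0.09·(-0.848521) = -1.619132
x=0.380000, u=-1.619132: f=-0.890523 → u ← -1.619132 + 0.09·(-0.890523) = -1.699279
u(0.47) ≈ -1.6993

-1.6993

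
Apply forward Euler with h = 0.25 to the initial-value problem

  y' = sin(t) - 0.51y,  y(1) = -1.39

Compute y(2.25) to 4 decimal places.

Euler: y_{n+1} = y_n + h·f(t_n, y_n).
t=1.000000, y=-1.390000: f=1.550371 → y ← -1.390000 + 0.25·1.550371 = -1.002407
t=1.250000, y=-1.002407: f=1.460212 → y ← -1.002407 + 0.25·1.460212 = -0.637354
t=1.500000, y=-0.637354: f=1.322546 → y ← -0.637354 + 0.25·1.322546 = -0.306718
t=1.750000, y=-0.306718: f=1.140412 → y ← -0.306718 + 0.25·1.140412 = -0.021615
t=2.000000, y=-0.021615: f=0.920321 → y ← -0.021615 + 0.25·0.920321 = 0.208465
y(2.25) ≈ 0.2085

0.2085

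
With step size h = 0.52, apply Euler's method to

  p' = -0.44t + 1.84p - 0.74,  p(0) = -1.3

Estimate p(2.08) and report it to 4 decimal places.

Euler: p_{n+1} = p_n + h·f(t_n, p_n).
t=0.000000, p=-1.300000: f=-3.132000 → p ← -1.300000 + 0.52·(-3.132000) = -2.928640
t=0.520000, p=-2.928640: f=-6.357498 → p ← -2.928640 + 0.52·(-6.357498) = -6.234539
t=1.040000, p=-6.234539: f=-12.669151 → p ← -6.234539 + 0.52·(-12.669151) = -12.822497
t=1.560000, p=-12.822497: f=-25.019795 → p ← -12.822497 + 0.52·(-25.019795) = -25.832791
p(2.08) ≈ -25.8328

-25.8328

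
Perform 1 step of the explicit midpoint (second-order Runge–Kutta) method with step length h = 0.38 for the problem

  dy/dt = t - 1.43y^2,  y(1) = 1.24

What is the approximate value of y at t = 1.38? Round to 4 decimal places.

Midpoint: k1 = f(t_n, y_n); k2 = f(t_n + h/2, y_n + (h/2)·k1); y_{n+1} = y_n + h·k2.
t=1.000000, y=1.240000:
  k1 = f(1.000000, 1.240000) = -1.198768
  k2 = f(1.190000, 1.012234) = -0.275204
  y ← 1.240000 + 0.38·(-0.275204) = 1.135423
y(1.38) ≈ 1.1354

1.1354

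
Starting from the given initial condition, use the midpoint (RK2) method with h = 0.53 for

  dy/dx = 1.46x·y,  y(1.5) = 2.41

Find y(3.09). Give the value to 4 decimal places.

169.8751

Midpoint: k1 = f(x_n, y_n); k2 = f(x_n + h/2, y_n + (h/2)·k1); y_{n+1} = y_n + h·k2.
x=1.500000, y=2.410000:
  k1 = f(1.500000, 2.410000) = 5.277900
  k2 = f(1.765000, 3.808644) = 9.814493
  y ← 2.410000 + 0.53·9.814493 = 7.611682
x=2.030000, y=7.611682:
  k1 = f(2.030000, 7.611682) = 22.559502
  k2 = f(2.295000, 13.589949) = 45.535844
  y ← 7.611682 + 0.53·45.535844 = 31.745679
x=2.560000, y=31.745679:
  k1 = f(2.560000, 31.745679) = 118.652649
  k2 = f(2.825000, 63.188631) = 260.621507
  y ← 31.745679 + 0.53·260.621507 = 169.875077
y(3.09) ≈ 169.8751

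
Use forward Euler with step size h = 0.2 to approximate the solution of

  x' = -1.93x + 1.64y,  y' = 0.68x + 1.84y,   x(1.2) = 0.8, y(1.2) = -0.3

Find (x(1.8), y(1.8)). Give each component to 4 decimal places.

-0.0305, -0.4720

Euler on (x,y): x_{n+1} = x_n + h·x', y_{n+1} = y_n + h·y'.
1.200000: (0.800000, -0.300000); f=(-2.036000, -0.008000) → (0.392800, -0.301600)
1.400000: (0.392800, -0.301600); f=(-1.252728, -0.287840) → (0.142254, -0.359168)
1.600000: (0.142254, -0.359168); f=(-0.863587, -0.564136) → (-0.030463, -0.471995)
(x(1.8), y(1.8)) ≈ (-0.0305, -0.4720)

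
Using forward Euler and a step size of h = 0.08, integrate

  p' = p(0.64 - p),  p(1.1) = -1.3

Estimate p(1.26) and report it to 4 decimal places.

-1.7591

Euler: p_{n+1} = p_n + h·f(x_n, p_n).
x=1.100000, p=-1.300000: f=-2.522000 → p ← -1.300000 + 0.08·(-2.522000) = -1.501760
x=1.180000, p=-1.501760: f=-3.216409 → p ← -1.501760 + 0.08·(-3.216409) = -1.759073
p(1.26) ≈ -1.7591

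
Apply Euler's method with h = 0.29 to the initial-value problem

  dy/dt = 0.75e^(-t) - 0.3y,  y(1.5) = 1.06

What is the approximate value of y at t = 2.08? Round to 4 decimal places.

Euler: y_{n+1} = y_n + h·f(t_n, y_n).
t=1.500000, y=1.060000: f=-0.150652 → y ← 1.060000 + 0.29·(-0.150652) = 1.016311
t=1.790000, y=1.016311: f=-0.179673 → y ← 1.016311 + 0.29·(-0.179673) = 0.964206
y(2.08) ≈ 0.9642

0.9642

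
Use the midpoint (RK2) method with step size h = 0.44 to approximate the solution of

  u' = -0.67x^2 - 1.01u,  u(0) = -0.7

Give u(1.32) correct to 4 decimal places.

-0.5839

Midpoint: k1 = f(x_n, u_n); k2 = f(x_n + h/2, u_n + (h/2)·k1); u_{n+1} = u_n + h·k2.
x=0.000000, u=-0.700000:
  k1 = f(0.000000, -0.700000) = 0.707000
  k2 = f(0.220000, -0.544460) = 0.517477
  u ← -0.700000 + 0.44·0.517477 = -0.472310
x=0.440000, u=-0.472310:
  k1 = f(0.440000, -0.472310) = 0.347321
  k2 = f(0.660000, -0.395900) = 0.108007
  u ← -0.472310 + 0.44·0.108007 = -0.424787
x=0.880000, u=-0.424787:
  k1 = f(0.880000, -0.424787) = -0.089813
  k2 = f(1.100000, -0.444546) = -0.361708
  u ← -0.424787 + 0.44·(-0.361708) = -0.583939
u(1.32) ≈ -0.5839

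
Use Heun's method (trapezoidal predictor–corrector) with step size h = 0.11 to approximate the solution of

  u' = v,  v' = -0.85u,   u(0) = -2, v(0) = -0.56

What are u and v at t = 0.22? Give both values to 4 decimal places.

-2.0815, -0.1764

Heun on (u,v): k1 = f(t_n, state_n); k2 = f(t_n + h, state_n + h·k1); state_{n+1} = state_n + (h/2)·(k1 + k2).
0.000000: (-2.000000, -0.560000)
  k1 = (-0.560000, 1.700000)
  predictor → (-2.061600, -0.373000)
  k2 = (-0.373000, 1.752360)
  → (-2.051315, -0.370120)
0.110000: (-2.051315, -0.370120)
  k1 = (-0.370120, 1.743618)
  predictor → (-2.092028, -0.178322)
  k2 = (-0.178322, 1.778224)
  → (-2.081479, -0.176419)
(u(0.22), v(0.22)) ≈ (-2.0815, -0.1764)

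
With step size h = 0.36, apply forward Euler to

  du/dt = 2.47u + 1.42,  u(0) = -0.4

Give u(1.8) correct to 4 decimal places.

Euler: u_{n+1} = u_n + h·f(t_n, u_n).
t=0.000000, u=-0.400000: f=0.432000 → u ← -0.400000 + 0.36·0.432000 = -0.244480
t=0.360000, u=-0.244480: f=0.816134 → u ← -0.244480 + 0.36·0.816134 = 0.049328
t=0.720000, u=0.049328: f=1.541841 → u ← 0.049328 + 0.36·1.541841 = 0.604391
t=1.080000, u=0.604391: f=2.912846 → u ← 0.604391 + 0.36·2.912846 = 1.653016
t=1.440000, u=1.653016: f=5.502949 → u ← 1.653016 + 0.36·5.502949 = 3.634077
u(1.8) ≈ 3.6341

3.6341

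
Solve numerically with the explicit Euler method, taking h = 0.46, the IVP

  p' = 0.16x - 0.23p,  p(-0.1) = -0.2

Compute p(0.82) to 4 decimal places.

-0.1400

Euler: p_{n+1} = p_n + h·f(x_n, p_n).
x=-0.100000, p=-0.200000: f=0.030000 → p ← -0.200000 + 0.46·0.030000 = -0.186200
x=0.360000, p=-0.186200: f=0.100426 → p ← -0.186200 + 0.46·0.100426 = -0.140004
p(0.82) ≈ -0.1400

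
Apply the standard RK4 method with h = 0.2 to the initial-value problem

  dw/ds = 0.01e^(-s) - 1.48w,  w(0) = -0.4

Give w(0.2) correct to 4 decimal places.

-0.2960

RK4: k1 = f(s_n, w_n); k2 = f(s_n + h/2, w_n + (h/2)·k1); k3 = f(s_n + h/2, w_n + (h/2)·k2); k4 = f(s_n + h, w_n + h·k3); w_{n+1} = w_n + (h/6)·(k1 + 2k2 + 2k3 + k4).
s=0.000000, w=-0.400000:
  k1 = f(0.000000, -0.400000) = 0.602000
  k2 = f(0.100000, -0.339800) = 0.511952
  k3 = f(0.100000, -0.348805) = 0.525279
  k4 = f(0.200000, -0.294944) = 0.444705
  w ← -0.400000 + (0.2/6)·(k1 + 2k2 + 2k3 + k4) = -0.295961
w(0.2) ≈ -0.2960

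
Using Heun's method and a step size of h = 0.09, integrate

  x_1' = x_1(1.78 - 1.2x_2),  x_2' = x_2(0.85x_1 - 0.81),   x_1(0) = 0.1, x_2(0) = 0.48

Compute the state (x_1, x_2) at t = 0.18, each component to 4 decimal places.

Heun on (x_1,x_2): k1 = f(t_n, state_n); k2 = f(t_n + h, state_n + h·k1); state_{n+1} = state_n + (h/2)·(k1 + k2).
0.000000: (0.100000, 0.480000)
  k1 = (0.120400, -0.348000)
  predictor → (0.110836, 0.448680)
  k2 = (0.137612, -0.321160)
  → (0.111611, 0.449888)
0.090000: (0.111611, 0.449888)
  k1 = (0.138412, -0.321729)
  predictor → (0.124068, 0.420932)
  k2 = (0.158172, -0.296565)
  → (0.124957, 0.422065)
(x_1(0.18), x_2(0.18)) ≈ (0.1250, 0.4221)

0.1250, 0.4221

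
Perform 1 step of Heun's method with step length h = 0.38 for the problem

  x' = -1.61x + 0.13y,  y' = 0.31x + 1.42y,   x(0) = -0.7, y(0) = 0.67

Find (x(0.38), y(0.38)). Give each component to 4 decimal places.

Heun on (x,y): k1 = f(t_n, state_n); k2 = f(t_n + h, state_n + h·k1); state_{n+1} = state_n + (h/2)·(k1 + k2).
0.000000: (-0.700000, 0.670000)
  k1 = (1.214100, 0.734400)
  predictor → (-0.238642, 0.949072)
  k2 = (0.507593, 1.273703)
  → (-0.372878, 1.051540)
(x(0.38), y(0.38)) ≈ (-0.3729, 1.0515)

-0.3729, 1.0515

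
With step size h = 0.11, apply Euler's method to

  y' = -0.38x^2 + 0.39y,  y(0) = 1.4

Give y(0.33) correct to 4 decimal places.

Euler: y_{n+1} = y_n + h·f(x_n, y_n).
x=0.000000, y=1.400000: f=0.546000 → y ← 1.400000 + 0.11·0.546000 = 1.460060
x=0.110000, y=1.460060: f=0.564825 → y ← 1.460060 + 0.11·0.564825 = 1.522191
x=0.220000, y=1.522191: f=0.575262 → y ← 1.522191 + 0.11·0.575262 = 1.585470
y(0.33) ≈ 1.5855

1.5855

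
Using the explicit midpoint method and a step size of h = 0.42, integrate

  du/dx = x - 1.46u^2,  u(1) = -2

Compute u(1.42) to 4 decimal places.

Midpoint: k1 = f(x_n, u_n); k2 = f(x_n + h/2, u_n + (h/2)·k1); u_{n+1} = u_n + h·k2.
x=1.000000, u=-2.000000:
  k1 = f(1.000000, -2.000000) = -4.840000
  k2 = f(1.210000, -3.016400) = -12.074057
  u ← -2.000000 + 0.42·(-12.074057) = -7.071104
u(1.42) ≈ -7.0711

-7.0711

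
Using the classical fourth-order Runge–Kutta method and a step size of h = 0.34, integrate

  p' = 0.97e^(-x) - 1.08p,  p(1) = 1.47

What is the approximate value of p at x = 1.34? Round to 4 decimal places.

RK4: k1 = f(x_n, p_n); k2 = f(x_n + h/2, p_n + (h/2)·k1); k3 = f(x_n + h/2, p_n + (h/2)·k2); k4 = f(x_n + h, p_n + h·k3); p_{n+1} = p_n + (h/6)·(k1 + 2k2 + 2k3 + k4).
x=1.000000, p=1.470000:
  k1 = f(1.000000, 1.470000) = -1.230757
  k2 = f(1.170000, 1.260771) = -1.060577
  k3 = f(1.170000, 1.289702) = -1.091822
  k4 = f(1.340000, 1.098780) = -0.932693
  p ← 1.470000 + (0.34/6)·(k1 + 2k2 + 2k3 + k4) = 1.103466
p(1.34) ≈ 1.1035

1.1035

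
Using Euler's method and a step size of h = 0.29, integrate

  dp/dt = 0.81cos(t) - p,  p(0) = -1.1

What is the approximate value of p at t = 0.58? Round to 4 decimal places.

-0.1626

Euler: p_{n+1} = p_n + h·f(t_n, p_n).
t=0.000000, p=-1.100000: f=1.910000 → p ← -1.100000 + 0.29·1.910000 = -0.546100
t=0.290000, p=-0.546100: f=1.322278 → p ← -0.546100 + 0.29·1.322278 = -0.162640
p(0.58) ≈ -0.1626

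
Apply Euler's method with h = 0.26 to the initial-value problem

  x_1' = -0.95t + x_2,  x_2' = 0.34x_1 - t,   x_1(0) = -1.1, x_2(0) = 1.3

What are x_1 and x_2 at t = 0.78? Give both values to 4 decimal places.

-0.3643, 0.8872

Euler on (x_1,x_2): x_1_{n+1} = x_1_n + h·x_1', x_2_{n+1} = x_2_n + h·x_2'.
0.000000: (-1.100000, 1.300000); f=(1.300000, -0.374000) → (-0.762000, 1.202760)
0.260000: (-0.762000, 1.202760); f=(0.955760, -0.519080) → (-0.513502, 1.067799)
0.520000: (-0.513502, 1.067799); f=(0.573799, -0.694591) → (-0.364315, 0.887206)
(x_1(0.78), x_2(0.78)) ≈ (-0.3643, 0.8872)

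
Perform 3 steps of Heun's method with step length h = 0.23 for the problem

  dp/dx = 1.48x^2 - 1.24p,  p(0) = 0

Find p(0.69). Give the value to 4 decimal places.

Heun: k1 = f(x_n, p_n); k2 = f(x_n + h, p_n + h·k1); p_{n+1} = p_n + (h/2)·(k1 + k2).
x=0.000000, p=0.000000:
  k1 = f(0.000000, 0.000000) = 0.000000
  k2 = f(0.230000, 0.000000) = 0.078292
  p ← 0.000000 + (0.23/2)·(0.000000 + 0.078292) = 0.009004
x=0.230000, p=0.009004:
  k1 = f(0.230000, 0.009004) = 0.067128
  k2 = f(0.460000, 0.024443) = 0.282859
  p ← 0.009004 + (0.23/2)·(0.067128 + 0.282859) = 0.049252
x=0.460000, p=0.049252:
  k1 = f(0.460000, 0.049252) = 0.252096
  k2 = f(0.690000, 0.107234) = 0.571658
  p ← 0.049252 + (0.23/2)·(0.252096 + 0.571658) = 0.143984
p(0.69) ≈ 0.1440

0.1440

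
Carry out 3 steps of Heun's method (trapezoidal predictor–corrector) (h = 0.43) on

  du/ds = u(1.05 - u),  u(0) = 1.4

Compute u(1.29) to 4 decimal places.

Heun: k1 = f(s_n, u_n); k2 = f(s_n + h, u_n + h·k1); u_{n+1} = u_n + (h/2)·(k1 + k2).
s=0.000000, u=1.400000:
  k1 = f(0.000000, 1.400000) = -0.490000
  k2 = f(0.430000, 1.189300) = -0.165669
  u ← 1.400000 + (0.43/2)·(-0.490000 + (-0.165669)) = 1.259031
s=0.430000, u=1.259031:
  k1 = f(0.430000, 1.259031) = -0.263177
  k2 = f(0.860000, 1.145865) = -0.109849
  u ← 1.259031 + (0.43/2)·(-0.263177 + (-0.109849)) = 1.178831
s=0.860000, u=1.178831:
  k1 = f(0.860000, 1.178831) = -0.151870
  k2 = f(1.290000, 1.113527) = -0.070739
  u ← 1.178831 + (0.43/2)·(-0.151870 + (-0.070739)) = 1.130970
u(1.29) ≈ 1.1310

1.1310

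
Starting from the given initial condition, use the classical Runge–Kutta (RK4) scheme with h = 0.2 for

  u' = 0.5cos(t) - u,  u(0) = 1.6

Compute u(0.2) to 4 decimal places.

RK4: k1 = f(t_n, u_n); k2 = f(t_n + h/2, u_n + (h/2)·k1); k3 = f(t_n + h/2, u_n + (h/2)·k2); k4 = f(t_n + h, u_n + h·k3); u_{n+1} = u_n + (h/6)·(k1 + 2k2 + 2k3 + k4).
t=0.000000, u=1.600000:
  k1 = f(0.000000, 1.600000) = -1.100000
  k2 = f(0.100000, 1.490000) = -0.992498
  k3 = f(0.100000, 1.500750) = -1.003248
  k4 = f(0.200000, 1.399350) = -0.909317
  u ← 1.600000 + (0.2/6)·(k1 + 2k2 + 2k3 + k4) = 1.399973
u(0.2) ≈ 1.4000

1.4000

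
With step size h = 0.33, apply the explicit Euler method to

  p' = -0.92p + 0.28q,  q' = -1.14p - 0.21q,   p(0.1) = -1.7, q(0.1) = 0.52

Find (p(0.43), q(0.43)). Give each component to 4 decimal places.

-1.1358, 1.1235

Euler on (p,q): p_{n+1} = p_n + h·p', q_{n+1} = q_n + h·q'.
0.100000: (-1.700000, 0.520000); f=(1.709600, 1.828800) → (-1.135832, 1.123504)
(p(0.43), q(0.43)) ≈ (-1.1358, 1.1235)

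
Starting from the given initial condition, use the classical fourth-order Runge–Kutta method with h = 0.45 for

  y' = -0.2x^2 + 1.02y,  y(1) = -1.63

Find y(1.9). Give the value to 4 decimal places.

RK4: k1 = f(x_n, y_n); k2 = f(x_n + h/2, y_n + (h/2)·k1); k3 = f(x_n + h/2, y_n + (h/2)·k2); k4 = f(x_n + h, y_n + h·k3); y_{n+1} = y_n + (h/6)·(k1 + 2k2 + 2k3 + k4).
x=1.000000, y=-1.630000:
  k1 = f(1.000000, -1.630000) = -1.862600
  k2 = f(1.225000, -2.049085) = -2.390192
  k3 = f(1.225000, -2.167793) = -2.511274
  k4 = f(1.450000, -2.760073) = -3.235775
  y ← -1.630000 + (0.45/6)·(k1 + 2k2 + 2k3 + k4) = -2.747598
x=1.450000, y=-2.747598:
  k1 = f(1.450000, -2.747598) = -3.223050
  k2 = f(1.675000, -3.472784) = -4.103365
  k3 = f(1.675000, -3.670855) = -4.305397
  k4 = f(1.900000, -4.685027) = -5.500727
  y ← -2.747598 + (0.45/6)·(k1 + 2k2 + 2k3 + k4) = -4.663196
y(1.9) ≈ -4.6632

-4.6632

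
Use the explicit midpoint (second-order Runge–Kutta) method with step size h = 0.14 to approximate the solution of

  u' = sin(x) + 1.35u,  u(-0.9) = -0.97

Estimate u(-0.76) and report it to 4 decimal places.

Midpoint: k1 = f(x_n, u_n); k2 = f(x_n + h/2, u_n + (h/2)·k1); u_{n+1} = u_n + h·k2.
x=-0.900000, u=-0.970000:
  k1 = f(-0.900000, -0.970000) = -2.092827
  k2 = f(-0.830000, -1.116498) = -2.245204
  u ← -0.970000 + 0.14·(-2.245204) = -1.284328
u(-0.76) ≈ -1.2843

-1.2843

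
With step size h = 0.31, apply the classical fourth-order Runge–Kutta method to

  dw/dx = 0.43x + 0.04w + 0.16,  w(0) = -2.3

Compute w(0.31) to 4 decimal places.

-2.2580

RK4: k1 = f(x_n, w_n); k2 = f(x_n + h/2, w_n + (h/2)·k1); k3 = f(x_n + h/2, w_n + (h/2)·k2); k4 = f(x_n + h, w_n + h·k3); w_{n+1} = w_n + (h/6)·(k1 + 2k2 + 2k3 + k4).
x=0.000000, w=-2.300000:
  k1 = f(0.000000, -2.300000) = 0.068000
  k2 = f(0.155000, -2.289460) = 0.135072
  k3 = f(0.155000, -2.279064) = 0.135487
  k4 = f(0.310000, -2.257999) = 0.202980
  w ← -2.300000 + (0.31/6)·(k1 + 2k2 + 2k3 + k4) = -2.258042
w(0.31) ≈ -2.2580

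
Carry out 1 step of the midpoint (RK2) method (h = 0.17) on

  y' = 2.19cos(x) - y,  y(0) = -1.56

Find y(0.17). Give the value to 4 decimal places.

-0.9780

Midpoint: k1 = f(x_n, y_n); k2 = f(x_n + h/2, y_n + (h/2)·k1); y_{n+1} = y_n + h·k2.
x=0.000000, y=-1.560000:
  k1 = f(0.000000, -1.560000) = 3.750000
  k2 = f(0.085000, -1.241250) = 3.423343
  y ← -1.560000 + 0.17·3.423343 = -0.978032
y(0.17) ≈ -0.9780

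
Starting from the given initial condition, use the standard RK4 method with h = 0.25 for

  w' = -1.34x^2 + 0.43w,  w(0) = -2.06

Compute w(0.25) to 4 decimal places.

-2.3010

RK4: k1 = f(x_n, w_n); k2 = f(x_n + h/2, w_n + (h/2)·k1); k3 = f(x_n + h/2, w_n + (h/2)·k2); k4 = f(x_n + h, w_n + h·k3); w_{n+1} = w_n + (h/6)·(k1 + 2k2 + 2k3 + k4).
x=0.000000, w=-2.060000:
  k1 = f(0.000000, -2.060000) = -0.885800
  k2 = f(0.125000, -2.170725) = -0.954349
  k3 = f(0.125000, -2.179294) = -0.958034
  k4 = f(0.250000, -2.299508) = -1.072539
  w ← -2.060000 + (0.25/6)·(k1 + 2k2 + 2k3 + k4) = -2.300963
w(0.25) ≈ -2.3010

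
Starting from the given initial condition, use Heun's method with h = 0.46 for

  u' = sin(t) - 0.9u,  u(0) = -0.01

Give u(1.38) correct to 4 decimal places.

0.5392

Heun: k1 = f(t_n, u_n); k2 = f(t_n + h, u_n + h·k1); u_{n+1} = u_n + (h/2)·(k1 + k2).
t=0.000000, u=-0.010000:
  k1 = f(0.000000, -0.010000) = 0.009000
  k2 = f(0.460000, -0.005860) = 0.449222
  u ← -0.010000 + (0.46/2)·(0.009000 + 0.449222) = 0.095391
t=0.460000, u=0.095391:
  k1 = f(0.460000, 0.095391) = 0.358096
  k2 = f(0.920000, 0.260115) = 0.561498
  u ← 0.095391 + (0.46/2)·(0.358096 + 0.561498) = 0.306898
t=0.920000, u=0.306898:
  k1 = f(0.920000, 0.306898) = 0.519394
  k2 = f(1.380000, 0.545819) = 0.490617
  u ← 0.306898 + (0.46/2)·(0.519394 + 0.490617) = 0.539200
u(1.38) ≈ 0.5392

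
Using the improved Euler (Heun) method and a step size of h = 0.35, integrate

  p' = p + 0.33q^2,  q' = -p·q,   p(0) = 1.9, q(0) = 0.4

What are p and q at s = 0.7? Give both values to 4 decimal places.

3.8065, 0.1016

Heun on (p,q): k1 = f(s_n, state_n); k2 = f(s_n + h, state_n + h·k1); state_{n+1} = state_n + (h/2)·(k1 + k2).
0.000000: (1.900000, 0.400000)
  k1 = (1.952800, -0.760000)
  predictor → (2.583480, 0.134000)
  k2 = (2.589405, -0.346186)
  → (2.694886, 0.206417)
0.350000: (2.694886, 0.206417)
  k1 = (2.708947, -0.556271)
  predictor → (3.643017, 0.011722)
  k2 = (3.643063, -0.042705)
  → (3.806488, 0.101597)
(p(0.7), q(0.7)) ≈ (3.8065, 0.1016)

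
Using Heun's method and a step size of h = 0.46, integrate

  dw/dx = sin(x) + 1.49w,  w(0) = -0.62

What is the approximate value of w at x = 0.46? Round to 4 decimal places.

Heun: k1 = f(x_n, w_n); k2 = f(x_n + h, w_n + h·k1); w_{n+1} = w_n + (h/2)·(k1 + k2).
x=0.000000, w=-0.620000:
  k1 = f(0.000000, -0.620000) = -0.923800
  k2 = f(0.460000, -1.044948) = -1.113024
  w ← -0.620000 + (0.46/2)·(-0.923800 + (-1.113024)) = -1.088470
w(0.46) ≈ -1.0885

-1.0885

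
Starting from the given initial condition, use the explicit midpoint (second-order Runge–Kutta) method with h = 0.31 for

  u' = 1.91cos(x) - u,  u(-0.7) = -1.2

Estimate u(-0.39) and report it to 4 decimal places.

-0.4495

Midpoint: k1 = f(x_n, u_n); k2 = f(x_n + h/2, u_n + (h/2)·k1); u_{n+1} = u_n + h·k2.
x=-0.700000, u=-1.200000:
  k1 = f(-0.700000, -1.200000) = 2.660849
  k2 = f(-0.545000, -0.787568) = 2.420862
  u ← -1.200000 + 0.31·2.420862 = -0.449533
u(-0.39) ≈ -0.4495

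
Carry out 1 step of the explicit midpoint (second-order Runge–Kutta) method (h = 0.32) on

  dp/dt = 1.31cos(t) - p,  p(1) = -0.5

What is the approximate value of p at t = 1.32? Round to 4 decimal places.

Midpoint: k1 = f(t_n, p_n); k2 = f(t_n + h/2, p_n + (h/2)·k1); p_{n+1} = p_n + h·k2.
t=1.000000, p=-0.500000:
  k1 = f(1.000000, -0.500000) = 1.207796
  k2 = f(1.160000, -0.306753) = 0.829887
  p ← -0.500000 + 0.32·0.829887 = -0.234436
p(1.32) ≈ -0.2344

-0.2344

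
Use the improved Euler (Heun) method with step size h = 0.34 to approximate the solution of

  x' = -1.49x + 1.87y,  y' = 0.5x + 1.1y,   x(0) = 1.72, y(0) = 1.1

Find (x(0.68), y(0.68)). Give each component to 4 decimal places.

Heun on (x,y): k1 = f(t_n, state_n); k2 = f(t_n + h, state_n + h·k1); state_{n+1} = state_n + (h/2)·(k1 + k2).
0.000000: (1.720000, 1.100000)
  k1 = (-0.505800, 2.070000)
  predictor → (1.548028, 1.803800)
  k2 = (1.066544, 2.758194)
  → (1.815327, 1.920793)
0.340000: (1.815327, 1.920793)
  k1 = (0.887046, 3.020536)
  predictor → (2.116922, 2.947775)
  k2 = (2.358125, 4.301014)
  → (2.367006, 3.165456)
(x(0.68), y(0.68)) ≈ (2.3670, 3.1655)

2.3670, 3.1655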